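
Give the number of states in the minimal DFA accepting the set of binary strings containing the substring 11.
By Myhill–Nerode, count the distinguishable equivalence classes: 3 classes — one per longest suffix of the input that is a prefix of '11' (lengths 0 through 1), plus an absorbing 'already seen 11' class.
3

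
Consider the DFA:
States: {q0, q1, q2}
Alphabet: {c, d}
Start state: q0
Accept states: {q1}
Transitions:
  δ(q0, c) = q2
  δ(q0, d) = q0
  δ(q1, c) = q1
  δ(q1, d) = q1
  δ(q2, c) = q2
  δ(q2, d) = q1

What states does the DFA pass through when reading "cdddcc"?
read 'c': q0 → q2
  read 'd': q2 → q1
  read 'd': q1 → q1
  read 'd': q1 → q1
  read 'c': q1 → q1
  read 'c': q1 → q1
q0 -> q2 -> q1 -> q1 -> q1 -> q1 -> q1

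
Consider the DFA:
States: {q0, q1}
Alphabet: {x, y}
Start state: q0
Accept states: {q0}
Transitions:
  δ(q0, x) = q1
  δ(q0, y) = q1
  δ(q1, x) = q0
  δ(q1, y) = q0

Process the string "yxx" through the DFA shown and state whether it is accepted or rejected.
Processing string "yxx":
  q0 --y--> q1
  q1 --x--> q0
  q0 --x--> q1
Final state: q1
Accept states: {q0}
No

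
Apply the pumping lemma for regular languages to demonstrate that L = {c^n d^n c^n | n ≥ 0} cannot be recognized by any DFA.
Assume L is regular with pumping length p. Idea: pumping the first c-block unbalances it against the other two.
Choose s = c^p d^p c^p ∈ L (|s| = 3p ≥ p). By the pumping lemma, s = xyz with |xy| ≤ p, |y| > 0, so y = c^k with k ≥ 1, inside the first c-block. Then xy²z = c^(p+k) d^p c^p. The first block has length p+k ≠ p, so the three block lengths are no longer equal and xy²z ∉ L.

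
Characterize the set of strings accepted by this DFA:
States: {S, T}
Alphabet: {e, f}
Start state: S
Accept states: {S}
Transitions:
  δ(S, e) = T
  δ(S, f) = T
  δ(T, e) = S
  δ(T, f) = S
Testing a few strings:
  'f' → reject
  'fef' → reject
  'ff' → accept
  'ef' → accept
State roles: S=even length so far; T=odd length so far
All strings over {e,f} of even length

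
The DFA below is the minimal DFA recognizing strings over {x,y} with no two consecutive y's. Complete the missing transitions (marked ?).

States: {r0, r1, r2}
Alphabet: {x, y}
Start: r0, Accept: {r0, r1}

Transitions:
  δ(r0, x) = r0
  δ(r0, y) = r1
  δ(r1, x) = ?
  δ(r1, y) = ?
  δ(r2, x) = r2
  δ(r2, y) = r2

From the language and accept set, identify what each state tracks — r0: last symbol not y (ok); r1: last symbol y (ok); r2: saw yy (dead).
Each missing δ(q, a) is the state matching the new tracked value after reading a.
δ(r1, x) = r0; δ(r1, y) = r2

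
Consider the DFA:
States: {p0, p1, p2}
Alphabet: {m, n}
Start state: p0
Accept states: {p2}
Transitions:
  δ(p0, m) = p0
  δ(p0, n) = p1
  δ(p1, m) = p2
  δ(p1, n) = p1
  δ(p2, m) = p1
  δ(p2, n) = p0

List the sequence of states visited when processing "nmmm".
read 'n': p0 → p1
  read 'm': p1 → p2
  read 'm': p2 → p1
  read 'm': p1 → p2
p0 -> p1 -> p2 -> p1 -> p2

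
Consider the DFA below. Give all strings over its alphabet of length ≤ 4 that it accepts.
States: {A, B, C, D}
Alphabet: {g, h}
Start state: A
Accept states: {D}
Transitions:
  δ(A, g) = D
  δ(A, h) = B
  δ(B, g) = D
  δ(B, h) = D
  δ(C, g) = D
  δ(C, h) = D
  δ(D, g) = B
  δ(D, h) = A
g, hg, hh, ggg, ggh, ghg, ghhg, ghhh, hggg, hggh, hghg, hhgg, hhgh, hhhg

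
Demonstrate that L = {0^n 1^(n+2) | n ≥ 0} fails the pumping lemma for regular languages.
Assume L is regular with pumping length p. Idea: pumping the 0-block breaks the fixed offset of 2.
Choose s = 0^p 1^(p+2) ∈ L. By the pumping lemma, s = xyz with |xy| ≤ p, |y| > 0, so y = 0^k with k ≥ 1. Then xy²z = 0^(p+k) 1^(p+2). For this to be in L we would need p+2 = (p+k)+2, i.e. k = 0, contradicting k ≥ 1. So xy²z ∉ L.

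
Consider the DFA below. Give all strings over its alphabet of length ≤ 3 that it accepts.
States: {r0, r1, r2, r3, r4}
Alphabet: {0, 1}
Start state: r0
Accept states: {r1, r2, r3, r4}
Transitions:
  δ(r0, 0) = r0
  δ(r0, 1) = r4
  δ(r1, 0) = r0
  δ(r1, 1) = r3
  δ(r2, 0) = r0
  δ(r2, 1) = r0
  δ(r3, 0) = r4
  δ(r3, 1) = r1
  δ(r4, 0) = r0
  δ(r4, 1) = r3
1, 01, 11, 001, 011, 101, 110, 111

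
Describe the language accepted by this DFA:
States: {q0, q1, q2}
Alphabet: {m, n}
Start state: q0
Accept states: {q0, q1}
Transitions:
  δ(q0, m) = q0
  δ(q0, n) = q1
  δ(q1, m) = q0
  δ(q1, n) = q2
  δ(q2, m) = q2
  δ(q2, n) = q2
Testing a few strings:
  'nnnn' → reject
  'nmnm' → accept
  'nm' → accept
  'mmmn' → accept
State roles: q0=last symbol not n (ok); q1=last symbol n (ok); q2=saw nn (dead)
All strings over {m,n} with no two consecutive n's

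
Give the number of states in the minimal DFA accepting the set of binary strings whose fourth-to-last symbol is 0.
By Myhill–Nerode, count the distinguishable equivalence classes: 2^4 = 16 classes — the DFA must remember the last 4 symbols read; every pair of distinct length-4 suffixes is distinguishable by some continuation.
16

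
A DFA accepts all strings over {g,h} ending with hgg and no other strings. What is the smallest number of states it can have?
By Myhill–Nerode, count the distinguishable equivalence classes: 4 classes — one per longest suffix of the input that is a prefix of 'hgg' (lengths 0 through 3); only the length-3 class is accepting.
4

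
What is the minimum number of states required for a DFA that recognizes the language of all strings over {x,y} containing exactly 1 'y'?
By Myhill–Nerode, count the distinguishable equivalence classes: 3 classes — having seen 0, 1, or >1 copies of 'y'; the count-1 class is the only accepting one and >1 is dead.
3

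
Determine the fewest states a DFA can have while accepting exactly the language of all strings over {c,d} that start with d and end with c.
By Myhill–Nerode, count the distinguishable equivalence classes: four classes — empty / starts-d-ends-d / starts-d-ends-c / starts-c (dead).
4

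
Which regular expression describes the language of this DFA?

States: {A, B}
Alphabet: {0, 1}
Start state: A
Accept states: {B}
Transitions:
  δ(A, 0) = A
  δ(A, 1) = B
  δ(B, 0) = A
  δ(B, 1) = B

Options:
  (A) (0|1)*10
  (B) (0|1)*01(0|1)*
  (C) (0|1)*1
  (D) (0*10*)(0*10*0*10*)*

Check each option against the DFA on short strings; one disagreement eliminates an option:
  (A) (0|1)*10: on '1' the DFA goes A → B and accepts (B ∈ Accept), but the regex does not match it → eliminate
  (B) (0|1)*01(0|1)*: on '1' the DFA goes A → B and accepts (B ∈ Accept), but the regex does not match it → eliminate
  (C) (0|1)*1: agrees with the DFA on every string of length ≤ 6
  (D) (0*10*)(0*10*0*10*)*: on '10' the DFA goes A → B → A and rejects (A ∉ Accept), but the regex matches it → eliminate
Only (C) is consistent with the DFA.
(C) (0|1)*1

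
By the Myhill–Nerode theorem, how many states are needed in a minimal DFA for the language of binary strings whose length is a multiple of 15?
By Myhill–Nerode, count the distinguishable equivalence classes: 15 classes — one per residue of the length mod 15; class i is distinguished from class j by any string of length (15 − i) mod 15.
15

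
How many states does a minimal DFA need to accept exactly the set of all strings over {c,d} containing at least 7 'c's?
By Myhill–Nerode, count the distinguishable equivalence classes: 8 classes — having seen 0, 1, …, 6, or ≥7 copies of 'c'; any two classes i < j (j ≤ 7) are distinguished by the string c^(7−j), which takes class j to 7 copies (accepted) but leaves class i below 7 (rejected).
8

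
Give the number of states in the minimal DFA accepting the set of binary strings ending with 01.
By Myhill–Nerode, count the distinguishable equivalence classes: 3 classes — one per longest suffix of the input that is a prefix of '01' (lengths 0 through 2); only the length-2 class is accepting.
3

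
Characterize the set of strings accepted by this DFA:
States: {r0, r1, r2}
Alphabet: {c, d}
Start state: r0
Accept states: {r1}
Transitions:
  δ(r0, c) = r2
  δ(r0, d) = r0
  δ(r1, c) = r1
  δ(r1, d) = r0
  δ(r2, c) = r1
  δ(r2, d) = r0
Testing a few strings:
  'cc' → accept
  'd' → reject
  'ccdd' → reject
  'cdd' → reject
State roles: r0=last symbol not c; r1=two trailing c's; r2=one trailing c
All strings over {c,d} ending with cc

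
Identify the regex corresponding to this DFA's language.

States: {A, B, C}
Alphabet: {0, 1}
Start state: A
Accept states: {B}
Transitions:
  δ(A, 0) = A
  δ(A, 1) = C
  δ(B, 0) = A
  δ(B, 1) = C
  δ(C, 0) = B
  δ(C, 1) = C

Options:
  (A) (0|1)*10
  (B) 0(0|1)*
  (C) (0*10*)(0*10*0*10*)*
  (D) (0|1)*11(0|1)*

Check each option against the DFA on short strings; one disagreement eliminates an option:
  (A) (0|1)*10: agrees with the DFA on every string of length ≤ 6
  (B) 0(0|1)*: on '0' the DFA goes A → A and rejects (A ∉ Accept), but the regex matches it → eliminate
  (C) (0*10*)(0*10*0*10*)*: on '1' the DFA goes A → C and rejects (C ∉ Accept), but the regex matches it → eliminate
  (D) (0|1)*11(0|1)*: on '10' the DFA goes A → C → B and accepts (B ∈ Accept), but the regex does not match it → eliminate
Only (A) is consistent with the DFA.
(A) (0|1)*10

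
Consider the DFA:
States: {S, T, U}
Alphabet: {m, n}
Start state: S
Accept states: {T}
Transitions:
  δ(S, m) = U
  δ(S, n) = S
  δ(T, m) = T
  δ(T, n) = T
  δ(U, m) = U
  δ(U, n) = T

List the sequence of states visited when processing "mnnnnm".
read 'm': S → U
  read 'n': U → T
  read 'n': T → T
  read 'n': T → T
  read 'n': T → T
  read 'm': T → T
S -> U -> T -> T -> T -> T -> T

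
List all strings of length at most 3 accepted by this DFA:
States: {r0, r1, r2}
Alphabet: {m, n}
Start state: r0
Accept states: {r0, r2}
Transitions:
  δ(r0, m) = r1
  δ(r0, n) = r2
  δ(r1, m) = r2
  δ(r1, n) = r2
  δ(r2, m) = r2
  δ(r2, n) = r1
ε, n, mm, mn, nm, mmm, mnm, nmm, nnm, nnn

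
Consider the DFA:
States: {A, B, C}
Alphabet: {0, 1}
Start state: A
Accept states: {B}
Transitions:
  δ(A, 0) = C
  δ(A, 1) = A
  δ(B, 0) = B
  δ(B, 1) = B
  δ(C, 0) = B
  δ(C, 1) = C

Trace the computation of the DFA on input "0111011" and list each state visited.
read '0': A → C
  read '1': C → C
  read '1': C → C
  read '1': C → C
  read '0': C → B
  read '1': B → B
  read '1': B → B
A -> C -> C -> C -> C -> B -> B -> B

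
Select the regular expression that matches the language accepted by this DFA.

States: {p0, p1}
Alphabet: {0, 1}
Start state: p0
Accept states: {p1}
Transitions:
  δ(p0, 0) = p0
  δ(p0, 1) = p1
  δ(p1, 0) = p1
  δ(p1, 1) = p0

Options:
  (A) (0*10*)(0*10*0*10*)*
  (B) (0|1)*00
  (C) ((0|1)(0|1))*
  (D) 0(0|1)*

Check each option against the DFA on short strings; one disagreement eliminates an option:
  (A) (0*10*)(0*10*0*10*)*: agrees with the DFA on every string of length ≤ 6
  (B) (0|1)*00: on '1' the DFA goes p0 → p1 and accepts (p1 ∈ Accept), but the regex does not match it → eliminate
  (C) ((0|1)(0|1))*: on ε the DFA stays in p0 and rejects (p0 ∉ Accept), but the regex matches it → eliminate
  (D) 0(0|1)*: on '0' the DFA goes p0 → p0 and rejects (p0 ∉ Accept), but the regex matches it → eliminate
Only (A) is consistent with the DFA.
(A) (0*10*)(0*10*0*10*)*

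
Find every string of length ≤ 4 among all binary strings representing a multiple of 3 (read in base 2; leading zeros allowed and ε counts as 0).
ε, 0, 00, 11, 000, 011, 110, 0000, 0011, 0110, 1001, 1100, 1111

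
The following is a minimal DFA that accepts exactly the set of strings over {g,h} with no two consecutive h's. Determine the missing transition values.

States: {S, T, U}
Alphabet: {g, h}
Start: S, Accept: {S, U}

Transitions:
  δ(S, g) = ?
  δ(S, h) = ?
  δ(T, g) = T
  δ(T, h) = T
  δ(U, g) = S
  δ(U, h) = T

From the language and accept set, identify what each state tracks — S: last symbol not h (ok); T: saw hh (dead); U: last symbol h (ok).
Each missing δ(q, a) is the state matching the new tracked value after reading a.
δ(S, g) = S; δ(S, h) = U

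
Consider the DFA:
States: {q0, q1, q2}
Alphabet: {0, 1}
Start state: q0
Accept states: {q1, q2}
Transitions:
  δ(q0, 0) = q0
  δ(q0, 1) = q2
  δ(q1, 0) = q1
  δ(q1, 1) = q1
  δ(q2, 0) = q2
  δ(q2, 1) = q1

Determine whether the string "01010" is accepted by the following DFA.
Processing string "01010":
  q0 --0--> q0
  q0 --1--> q2
  q2 --0--> q2
  q2 --1--> q1
  q1 --0--> q1
Final state: q1
Accept states: {q1, q2}
Yes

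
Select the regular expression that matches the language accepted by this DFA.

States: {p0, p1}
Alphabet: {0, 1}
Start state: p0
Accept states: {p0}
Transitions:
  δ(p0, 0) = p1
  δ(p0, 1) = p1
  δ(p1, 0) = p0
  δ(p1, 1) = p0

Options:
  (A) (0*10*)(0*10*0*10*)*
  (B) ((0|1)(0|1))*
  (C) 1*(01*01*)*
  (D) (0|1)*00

Check each option against the DFA on short strings; one disagreement eliminates an option:
  (A) (0*10*)(0*10*0*10*)*: on ε the DFA stays in p0 and accepts (p0 ∈ Accept), but the regex does not match it → eliminate
  (B) ((0|1)(0|1))*: agrees with the DFA on every string of length ≤ 6
  (C) 1*(01*01*)*: on '1' the DFA goes p0 → p1 and rejects (p1 ∉ Accept), but the regex matches it → eliminate
  (D) (0|1)*00: on ε the DFA stays in p0 and accepts (p0 ∈ Accept), but the regex does not match it → eliminate
Only (B) is consistent with the DFA.
(B) ((0|1)(0|1))*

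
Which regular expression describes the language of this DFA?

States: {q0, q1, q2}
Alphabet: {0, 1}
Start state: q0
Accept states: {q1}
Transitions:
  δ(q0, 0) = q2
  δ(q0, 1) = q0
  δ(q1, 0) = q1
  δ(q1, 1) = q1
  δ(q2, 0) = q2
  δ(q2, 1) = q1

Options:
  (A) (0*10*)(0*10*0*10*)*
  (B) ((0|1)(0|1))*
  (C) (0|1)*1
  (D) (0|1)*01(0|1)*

Check each option against the DFA on short strings; one disagreement eliminates an option:
  (A) (0*10*)(0*10*0*10*)*: on '1' the DFA goes q0 → q0 and rejects (q0 ∉ Accept), but the regex matches it → eliminate
  (B) ((0|1)(0|1))*: on ε the DFA stays in q0 and rejects (q0 ∉ Accept), but the regex matches it → eliminate
  (C) (0|1)*1: on '1' the DFA goes q0 → q0 and rejects (q0 ∉ Accept), but the regex matches it → eliminate
  (D) (0|1)*01(0|1)*: agrees with the DFA on every string of length ≤ 6
Only (D) is consistent with the DFA.
(D) (0|1)*01(0|1)*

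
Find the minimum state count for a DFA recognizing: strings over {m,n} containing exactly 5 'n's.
By Myhill–Nerode, count the distinguishable equivalence classes: 7 classes — having seen 0, 1, …, 5, or >5 copies of 'n'; the count-5 class is the only accepting one and >5 is dead.
7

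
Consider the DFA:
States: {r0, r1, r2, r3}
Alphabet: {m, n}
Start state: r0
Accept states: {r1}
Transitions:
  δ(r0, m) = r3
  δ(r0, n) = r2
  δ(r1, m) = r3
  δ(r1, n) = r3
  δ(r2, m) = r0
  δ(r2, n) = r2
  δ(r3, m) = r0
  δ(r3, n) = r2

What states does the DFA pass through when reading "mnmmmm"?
read 'm': r0 → r3
  read 'n': r3 → r2
  read 'm': r2 → r0
  read 'm': r0 → r3
  read 'm': r3 → r0
  read 'm': r0 → r3
r0 -> r3 -> r2 -> r0 -> r3 -> r0 -> r3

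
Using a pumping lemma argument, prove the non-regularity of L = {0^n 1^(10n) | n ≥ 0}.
Assume L is regular with pumping length p. Idea: pumping the 0-block breaks the 1:10 ratio.
Choose s = 0^p 1^(10p) (length 11p ≥ p). By the pumping lemma, s = xyz with |xy| ≤ p, |y| > 0, so y = 0^k with k ≥ 1. Then xy²z = 0^(p+k) 1^(10p). For this to be in L we would need 10p = 10(p+k), i.e. 10k = 0, contradicting k ≥ 1. So xy²z ∉ L.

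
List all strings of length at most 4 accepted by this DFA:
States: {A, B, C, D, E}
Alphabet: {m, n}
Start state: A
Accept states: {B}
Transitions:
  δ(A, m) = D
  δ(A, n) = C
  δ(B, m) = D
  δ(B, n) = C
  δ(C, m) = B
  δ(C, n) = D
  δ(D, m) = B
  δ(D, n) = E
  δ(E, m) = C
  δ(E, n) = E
mm, nm, nnm, mmmm, mmnm, mnmm, nmmm, nmnm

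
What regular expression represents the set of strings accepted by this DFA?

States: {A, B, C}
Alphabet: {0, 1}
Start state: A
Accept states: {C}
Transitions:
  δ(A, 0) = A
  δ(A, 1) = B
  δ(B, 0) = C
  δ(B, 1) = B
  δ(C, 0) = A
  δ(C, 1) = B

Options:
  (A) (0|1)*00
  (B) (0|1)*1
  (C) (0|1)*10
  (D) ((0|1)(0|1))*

Check each option against the DFA on short strings; one disagreement eliminates an option:
  (A) (0|1)*00: on '00' the DFA goes A → A → A and rejects (A ∉ Accept), but the regex matches it → eliminate
  (B) (0|1)*1: on '1' the DFA goes A → B and rejects (B ∉ Accept), but the regex matches it → eliminate
  (C) (0|1)*10: agrees with the DFA on every string of length ≤ 6
  (D) ((0|1)(0|1))*: on ε the DFA stays in A and rejects (A ∉ Accept), but the regex matches it → eliminate
Only (C) is consistent with the DFA.
(C) (0|1)*10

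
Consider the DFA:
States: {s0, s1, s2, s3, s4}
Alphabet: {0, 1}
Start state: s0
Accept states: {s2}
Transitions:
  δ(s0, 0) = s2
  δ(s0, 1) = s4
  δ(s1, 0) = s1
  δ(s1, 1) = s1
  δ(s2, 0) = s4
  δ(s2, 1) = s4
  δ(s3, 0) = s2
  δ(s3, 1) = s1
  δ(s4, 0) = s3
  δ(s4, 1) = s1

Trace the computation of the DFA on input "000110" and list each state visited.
read '0': s0 → s2
  read '0': s2 → s4
  read '0': s4 → s3
  read '1': s3 → s1
  read '1': s1 → s1
  read '0': s1 → s1
s0 -> s2 -> s4 -> s3 -> s1 -> s1 -> s1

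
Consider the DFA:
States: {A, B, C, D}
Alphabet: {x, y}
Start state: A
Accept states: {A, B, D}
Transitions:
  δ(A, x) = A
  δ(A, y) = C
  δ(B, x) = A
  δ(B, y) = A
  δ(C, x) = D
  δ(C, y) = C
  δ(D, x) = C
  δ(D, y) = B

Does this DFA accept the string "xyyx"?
Processing string "xyyx":
  A --x--> A
  A --y--> C
  C --y--> C
  C --x--> D
Final state: D
Accept states: {A, B, D}
Yes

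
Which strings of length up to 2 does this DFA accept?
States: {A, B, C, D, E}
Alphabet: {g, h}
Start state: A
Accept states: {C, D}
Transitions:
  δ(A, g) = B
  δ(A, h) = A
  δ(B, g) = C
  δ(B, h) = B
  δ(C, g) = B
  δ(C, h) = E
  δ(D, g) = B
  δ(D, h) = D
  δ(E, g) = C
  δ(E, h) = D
gg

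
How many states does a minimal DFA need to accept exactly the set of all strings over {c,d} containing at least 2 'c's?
By Myhill–Nerode, count the distinguishable equivalence classes: 3 classes — having seen 0, 1, or ≥2 copies of 'c'; any two classes i < j (j ≤ 2) are distinguished by the string c^(2−j), which takes class j to 2 copies (accepted) but leaves class i below 2 (rejected).
3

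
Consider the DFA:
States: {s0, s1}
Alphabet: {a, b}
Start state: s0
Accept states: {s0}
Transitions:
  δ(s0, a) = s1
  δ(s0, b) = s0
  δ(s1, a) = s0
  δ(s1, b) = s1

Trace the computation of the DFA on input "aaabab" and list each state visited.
read 'a': s0 → s1
  read 'a': s1 → s0
  read 'a': s0 → s1
  read 'b': s1 → s1
  read 'a': s1 → s0
  read 'b': s0 → s0
s0 -> s1 -> s0 -> s1 -> s1 -> s0 -> s0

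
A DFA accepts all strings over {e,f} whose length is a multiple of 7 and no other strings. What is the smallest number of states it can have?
By Myhill–Nerode, count the distinguishable equivalence classes: 7 classes — one per residue of the length mod 7; class i is distinguished from class j by any string of length (7 − i) mod 7.
7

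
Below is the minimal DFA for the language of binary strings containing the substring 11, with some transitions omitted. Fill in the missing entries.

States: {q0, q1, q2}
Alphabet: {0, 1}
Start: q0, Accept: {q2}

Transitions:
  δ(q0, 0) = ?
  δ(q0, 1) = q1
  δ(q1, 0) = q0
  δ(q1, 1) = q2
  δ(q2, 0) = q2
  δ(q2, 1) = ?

From the language and accept set, identify what each state tracks — q0: no progress toward 11; q1: one trailing 1; q2: substring 11 seen.
Each missing δ(q, a) is the state matching the new tracked value after reading a.
δ(q0, 0) = q0; δ(q2, 1) = q2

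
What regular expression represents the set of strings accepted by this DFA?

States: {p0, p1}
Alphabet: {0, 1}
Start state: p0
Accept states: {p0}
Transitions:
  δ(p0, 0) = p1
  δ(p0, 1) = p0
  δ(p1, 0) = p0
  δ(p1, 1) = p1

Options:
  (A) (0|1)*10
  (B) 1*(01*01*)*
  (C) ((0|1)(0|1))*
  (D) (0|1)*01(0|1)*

Check each option against the DFA on short strings; one disagreement eliminates an option:
  (A) (0|1)*10: on ε the DFA stays in p0 and accepts (p0 ∈ Accept), but the regex does not match it → eliminate
  (B) 1*(01*01*)*: agrees with the DFA on every string of length ≤ 6
  (C) ((0|1)(0|1))*: on '1' the DFA goes p0 → p0 and accepts (p0 ∈ Accept), but the regex does not match it → eliminate
  (D) (0|1)*01(0|1)*: on ε the DFA stays in p0 and accepts (p0 ∈ Accept), but the regex does not match it → eliminate
Only (B) is consistent with the DFA.
(B) 1*(01*01*)*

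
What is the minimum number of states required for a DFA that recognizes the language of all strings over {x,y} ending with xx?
By Myhill–Nerode, count the distinguishable equivalence classes: 3 classes — one per longest suffix of the input that is a prefix of 'xx' (lengths 0 through 2); only the length-2 class is accepting.
3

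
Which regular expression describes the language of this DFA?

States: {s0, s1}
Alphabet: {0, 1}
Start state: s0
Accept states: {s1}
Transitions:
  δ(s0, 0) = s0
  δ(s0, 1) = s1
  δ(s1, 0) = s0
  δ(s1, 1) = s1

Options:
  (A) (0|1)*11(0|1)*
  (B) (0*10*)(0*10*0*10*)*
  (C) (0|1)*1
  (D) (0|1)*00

Check each option against the DFA on short strings; one disagreement eliminates an option:
  (A) (0|1)*11(0|1)*: on '1' the DFA goes s0 → s1 and accepts (s1 ∈ Accept), but the regex does not match it → eliminate
  (B) (0*10*)(0*10*0*10*)*: on '10' the DFA goes s0 → s1 → s0 and rejects (s0 ∉ Accept), but the regex matches it → eliminate
  (C) (0|1)*1: agrees with the DFA on every string of length ≤ 6
  (D) (0|1)*00: on '1' the DFA goes s0 → s1 and accepts (s1 ∈ Accept), but the regex does not match it → eliminate
Only (C) is consistent with the DFA.
(C) (0|1)*1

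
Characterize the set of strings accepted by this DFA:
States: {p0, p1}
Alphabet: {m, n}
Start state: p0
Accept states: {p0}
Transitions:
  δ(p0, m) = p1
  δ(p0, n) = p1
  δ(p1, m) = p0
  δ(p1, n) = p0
Testing a few strings:
  'n' → reject
  'mm' → accept
  'nn' → accept
  'mnn' → reject
State roles: p0=even length so far; p1=odd length so far
All strings over {m,n} of even length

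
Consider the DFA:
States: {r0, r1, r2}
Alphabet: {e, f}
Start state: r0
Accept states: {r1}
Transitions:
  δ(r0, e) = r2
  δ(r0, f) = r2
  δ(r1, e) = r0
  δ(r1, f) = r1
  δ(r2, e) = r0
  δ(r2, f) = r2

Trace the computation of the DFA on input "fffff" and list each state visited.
read 'f': r0 → r2
  read 'f': r2 → r2
  read 'f': r2 → r2
  read 'f': r2 → r2
  read 'f': r2 → r2
r0 -> r2 -> r2 -> r2 -> r2 -> r2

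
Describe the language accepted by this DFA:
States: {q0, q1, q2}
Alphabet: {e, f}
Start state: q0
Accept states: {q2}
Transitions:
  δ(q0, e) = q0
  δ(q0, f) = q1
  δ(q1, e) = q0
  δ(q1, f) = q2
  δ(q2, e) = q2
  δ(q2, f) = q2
Testing a few strings:
  'eff' → accept
  'ffff' → accept
  'f' → reject
  'e' → reject
State roles: q0=no progress toward ff; q1=one trailing f; q2=substring ff seen
All strings over {e,f} containing the substring ff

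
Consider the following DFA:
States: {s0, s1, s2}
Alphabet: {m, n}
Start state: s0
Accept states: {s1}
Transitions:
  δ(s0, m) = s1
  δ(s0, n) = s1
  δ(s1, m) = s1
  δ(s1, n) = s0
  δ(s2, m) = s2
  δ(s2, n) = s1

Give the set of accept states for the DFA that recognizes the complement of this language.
Complement accept states = All states \ Original accept states
= {s0, s1, s2} \ {s1}
{s0, s2}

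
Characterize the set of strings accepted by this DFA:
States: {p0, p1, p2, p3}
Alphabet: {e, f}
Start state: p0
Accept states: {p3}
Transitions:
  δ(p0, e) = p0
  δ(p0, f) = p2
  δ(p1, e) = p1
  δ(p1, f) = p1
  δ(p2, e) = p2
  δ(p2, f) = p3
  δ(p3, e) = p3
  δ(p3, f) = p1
Testing a few strings:
  'feee' → reject
  'eef' → reject
  'efff' → reject
  'efe' → reject
State roles: p0=zero f's; p1=≥ three f's (dead); p2=one f; p3=two f's
All strings over {e,f} containing exactly two f's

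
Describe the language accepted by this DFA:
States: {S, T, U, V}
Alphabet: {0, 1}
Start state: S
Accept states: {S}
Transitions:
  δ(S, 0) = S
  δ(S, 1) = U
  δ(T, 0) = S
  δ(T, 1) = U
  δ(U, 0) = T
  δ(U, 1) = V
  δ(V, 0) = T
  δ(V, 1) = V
Testing a few strings:
  '00' → accept
  '0' → accept
  '110' → reject
  '101' → reject
State roles: S=value ≡ 0 (mod 4); T=value ≡ 2 (mod 4); U=value ≡ 1 (mod 4); V=value ≡ 3 (mod 4)
All binary strings representing a multiple of 4 (read in base 2; leading zeros allowed and ε counts as 0)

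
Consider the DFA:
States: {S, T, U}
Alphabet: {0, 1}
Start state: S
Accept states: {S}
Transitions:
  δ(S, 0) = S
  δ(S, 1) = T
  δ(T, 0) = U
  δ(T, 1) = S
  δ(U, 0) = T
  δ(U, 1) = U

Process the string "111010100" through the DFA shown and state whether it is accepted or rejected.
Processing string "111010100":
  S --1--> T
  T --1--> S
  S --1--> T
  T --0--> U
  U --1--> U
  U --0--> T
  T --1--> S
  S --0--> S
  S --0--> S
Final state: S
Accept states: {S}
Yes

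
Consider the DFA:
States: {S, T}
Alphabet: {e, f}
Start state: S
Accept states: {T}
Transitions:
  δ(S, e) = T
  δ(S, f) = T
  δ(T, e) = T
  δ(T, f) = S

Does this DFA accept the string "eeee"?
Processing string "eeee":
  S --e--> T
  T --e--> T
  T --e--> T
  T --e--> T
Final state: T
Accept states: {T}
Yes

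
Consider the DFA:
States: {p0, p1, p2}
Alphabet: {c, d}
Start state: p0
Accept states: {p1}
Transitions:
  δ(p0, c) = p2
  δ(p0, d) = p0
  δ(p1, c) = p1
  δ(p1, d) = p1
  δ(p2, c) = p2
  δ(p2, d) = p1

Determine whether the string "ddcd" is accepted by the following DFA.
Processing string "ddcd":
  p0 --d--> p0
  p0 --d--> p0
  p0 --c--> p2
  p2 --d--> p1
Final state: p1
Accept states: {p1}
Yes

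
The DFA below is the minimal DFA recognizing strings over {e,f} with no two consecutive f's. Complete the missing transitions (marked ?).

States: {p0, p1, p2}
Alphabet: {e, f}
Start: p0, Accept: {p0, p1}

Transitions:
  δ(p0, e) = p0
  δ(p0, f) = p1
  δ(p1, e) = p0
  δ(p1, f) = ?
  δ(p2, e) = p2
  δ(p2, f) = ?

From the language and accept set, identify what each state tracks — p0: last symbol not f (ok); p1: last symbol f (ok); p2: saw ff (dead).
Each missing δ(q, a) is the state matching the new tracked value after reading a.
δ(p1, f) = p2; δ(p2, f) = p2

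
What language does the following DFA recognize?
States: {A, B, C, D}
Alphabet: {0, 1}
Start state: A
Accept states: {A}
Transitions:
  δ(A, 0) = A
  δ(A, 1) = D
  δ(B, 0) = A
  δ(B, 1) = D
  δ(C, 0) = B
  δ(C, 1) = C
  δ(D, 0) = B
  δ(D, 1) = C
Testing a few strings:
  '1' → reject
  '11' → reject
  '001' → reject
  '0' → accept
State roles: A=value ≡ 0 (mod 4); B=value ≡ 2 (mod 4); C=value ≡ 3 (mod 4); D=value ≡ 1 (mod 4)
All binary strings representing a multiple of 4 (read in base 2; leading zeros allowed and ε counts as 0)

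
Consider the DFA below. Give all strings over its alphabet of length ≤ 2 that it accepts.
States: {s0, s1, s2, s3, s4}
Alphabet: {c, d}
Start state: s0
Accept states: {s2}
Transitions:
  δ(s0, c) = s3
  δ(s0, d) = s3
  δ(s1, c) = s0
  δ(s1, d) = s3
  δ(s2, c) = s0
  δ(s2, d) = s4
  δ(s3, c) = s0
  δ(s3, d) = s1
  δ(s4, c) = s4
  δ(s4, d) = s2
None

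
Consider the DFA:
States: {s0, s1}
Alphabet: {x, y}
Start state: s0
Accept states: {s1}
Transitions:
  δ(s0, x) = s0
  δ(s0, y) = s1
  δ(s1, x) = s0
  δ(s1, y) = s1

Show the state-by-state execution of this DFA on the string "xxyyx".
read 'x': s0 → s0
  read 'x': s0 → s0
  read 'y': s0 → s1
  read 'y': s1 → s1
  read 'x': s1 → s0
s0 -> s0 -> s0 -> s1 -> s1 -> s0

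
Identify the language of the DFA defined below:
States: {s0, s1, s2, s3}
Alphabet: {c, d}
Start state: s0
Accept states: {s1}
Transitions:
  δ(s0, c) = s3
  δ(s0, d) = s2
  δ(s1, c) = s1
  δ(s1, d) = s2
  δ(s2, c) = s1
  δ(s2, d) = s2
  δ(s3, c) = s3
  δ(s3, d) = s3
Testing a few strings:
  'dc' → accept
  'ccdd' → reject
  'c' → reject
  'cddd' → reject
State roles: s0=no input read; s1=started with d, last symbol c; s2=started with d, last symbol d; s3=started with c (dead)
All strings over {c,d} that start with d and end with c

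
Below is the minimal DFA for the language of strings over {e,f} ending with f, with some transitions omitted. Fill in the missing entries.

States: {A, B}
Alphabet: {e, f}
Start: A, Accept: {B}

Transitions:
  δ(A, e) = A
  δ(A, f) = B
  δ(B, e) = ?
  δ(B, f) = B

From the language and accept set, identify what each state tracks — A: last symbol not f; B: last symbol is f.
Each missing δ(q, a) is the state matching the new tracked value after reading a.
δ(B, e) = A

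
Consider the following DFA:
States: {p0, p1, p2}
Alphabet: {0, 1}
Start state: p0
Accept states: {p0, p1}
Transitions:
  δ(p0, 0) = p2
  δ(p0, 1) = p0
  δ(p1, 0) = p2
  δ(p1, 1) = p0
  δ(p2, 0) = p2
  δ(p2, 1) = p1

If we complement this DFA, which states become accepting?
Complement accept states = All states \ Original accept states
= {p0, p1, p2} \ {p0, p1}
{p2}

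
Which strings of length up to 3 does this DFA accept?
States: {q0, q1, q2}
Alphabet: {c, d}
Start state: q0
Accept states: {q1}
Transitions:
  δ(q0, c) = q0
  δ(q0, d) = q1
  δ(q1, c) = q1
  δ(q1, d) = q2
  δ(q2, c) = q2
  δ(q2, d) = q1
d, cd, dc, ccd, cdc, dcc, ddd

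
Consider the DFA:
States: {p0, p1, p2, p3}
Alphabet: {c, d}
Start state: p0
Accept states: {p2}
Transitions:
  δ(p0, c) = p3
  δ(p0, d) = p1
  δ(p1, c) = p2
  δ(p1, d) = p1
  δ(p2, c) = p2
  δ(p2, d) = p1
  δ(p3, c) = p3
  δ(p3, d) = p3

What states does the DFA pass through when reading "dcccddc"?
read 'd': p0 → p1
  read 'c': p1 → p2
  read 'c': p2 → p2
  read 'c': p2 → p2
  read 'd': p2 → p1
  read 'd': p1 → p1
  read 'c': p1 → p2
p0 -> p1 -> p2 -> p2 -> p2 -> p1 -> p1 -> p2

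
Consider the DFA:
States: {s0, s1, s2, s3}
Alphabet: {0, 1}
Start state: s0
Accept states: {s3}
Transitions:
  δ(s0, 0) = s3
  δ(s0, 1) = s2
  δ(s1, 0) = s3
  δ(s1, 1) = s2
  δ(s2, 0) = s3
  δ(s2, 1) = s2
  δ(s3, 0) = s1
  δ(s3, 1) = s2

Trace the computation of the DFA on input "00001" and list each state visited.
read '0': s0 → s3
  read '0': s3 → s1
  read '0': s1 → s3
  read '0': s3 → s1
  read '1': s1 → s2
s0 -> s3 -> s1 -> s3 -> s1 -> s2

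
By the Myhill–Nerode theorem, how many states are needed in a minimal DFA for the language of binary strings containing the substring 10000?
By Myhill–Nerode, count the distinguishable equivalence classes: 6 classes — one per longest suffix of the input that is a prefix of '10000' (lengths 0 through 4), plus an absorbing 'already seen 10000' class.
6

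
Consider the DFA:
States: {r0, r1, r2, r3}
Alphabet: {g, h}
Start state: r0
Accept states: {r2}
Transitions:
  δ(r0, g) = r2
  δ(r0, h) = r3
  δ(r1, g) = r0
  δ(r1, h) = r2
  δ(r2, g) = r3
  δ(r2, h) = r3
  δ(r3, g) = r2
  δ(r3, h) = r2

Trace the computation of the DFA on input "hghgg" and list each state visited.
read 'h': r0 → r3
  read 'g': r3 → r2
  read 'h': r2 → r3
  read 'g': r3 → r2
  read 'g': r2 → r3
r0 -> r3 -> r2 -> r3 -> r2 -> r3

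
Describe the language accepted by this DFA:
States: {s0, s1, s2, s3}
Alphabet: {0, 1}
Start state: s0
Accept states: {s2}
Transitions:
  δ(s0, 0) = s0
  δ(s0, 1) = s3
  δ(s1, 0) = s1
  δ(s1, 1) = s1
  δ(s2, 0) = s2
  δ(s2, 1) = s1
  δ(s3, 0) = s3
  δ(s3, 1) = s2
Testing a few strings:
  '100' → reject
  '00' → reject
  '1' → reject
  '0010' → reject
State roles: s0=zero 1's; s1=≥ three 1's (dead); s2=two 1's; s3=one 1
All binary strings containing exactly two 1's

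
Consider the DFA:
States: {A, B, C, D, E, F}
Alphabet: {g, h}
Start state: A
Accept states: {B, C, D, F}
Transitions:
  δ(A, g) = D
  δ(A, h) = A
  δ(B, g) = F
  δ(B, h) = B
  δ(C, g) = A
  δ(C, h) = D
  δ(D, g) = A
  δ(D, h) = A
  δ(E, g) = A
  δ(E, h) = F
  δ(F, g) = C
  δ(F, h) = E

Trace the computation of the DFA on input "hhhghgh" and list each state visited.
read 'h': A → A
  read 'h': A → A
  read 'h': A → A
  read 'g': A → D
  read 'h': D → A
  read 'g': A → D
  read 'h': D → A
A -> A -> A -> A -> D -> A -> D -> A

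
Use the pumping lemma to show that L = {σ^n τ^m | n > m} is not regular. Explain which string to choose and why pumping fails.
Assume L is regular with pumping length p. Idea: pumping down the σ-block drops the σ-count to at most the τ-count.
Choose s = σ^(p+1) τ^p ∈ L (|s| = 2p+1 ≥ p). By the pumping lemma, s = xyz with |xy| ≤ p, |y| > 0, so y = σ^k with k ≥ 1. Take i = 0: xz = σ^(p+1−k) τ^p. Since k ≥ 1, p+1−k ≤ p, so the number of σ's is no longer strictly greater than the number of τ's, hence xz ∉ L.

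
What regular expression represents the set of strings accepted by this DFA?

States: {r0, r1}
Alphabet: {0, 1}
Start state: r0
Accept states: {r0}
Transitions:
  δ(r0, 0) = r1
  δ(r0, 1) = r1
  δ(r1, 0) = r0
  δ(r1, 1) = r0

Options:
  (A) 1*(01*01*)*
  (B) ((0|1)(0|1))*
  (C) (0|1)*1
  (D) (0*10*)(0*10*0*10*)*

Check each option against the DFA on short strings; one disagreement eliminates an option:
  (A) 1*(01*01*)*: on '1' the DFA goes r0 → r1 and rejects (r1 ∉ Accept), but the regex matches it → eliminate
  (B) ((0|1)(0|1))*: agrees with the DFA on every string of length ≤ 6
  (C) (0|1)*1: on ε the DFA stays in r0 and accepts (r0 ∈ Accept), but the regex does not match it → eliminate
  (D) (0*10*)(0*10*0*10*)*: on ε the DFA stays in r0 and accepts (r0 ∈ Accept), but the regex does not match it → eliminate
Only (B) is consistent with the DFA.
(B) ((0|1)(0|1))*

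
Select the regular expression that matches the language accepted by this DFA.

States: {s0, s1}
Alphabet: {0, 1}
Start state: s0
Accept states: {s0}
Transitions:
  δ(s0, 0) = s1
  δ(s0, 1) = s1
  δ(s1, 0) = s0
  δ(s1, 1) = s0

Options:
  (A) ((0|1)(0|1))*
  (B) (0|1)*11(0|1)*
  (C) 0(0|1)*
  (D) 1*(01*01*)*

Check each option against the DFA on short strings; one disagreement eliminates an option:
  (A) ((0|1)(0|1))*: agrees with the DFA on every string of length ≤ 6
  (B) (0|1)*11(0|1)*: on ε the DFA stays in s0 and accepts (s0 ∈ Accept), but the regex does not match it → eliminate
  (C) 0(0|1)*: on ε the DFA stays in s0 and accepts (s0 ∈ Accept), but the regex does not match it → eliminate
  (D) 1*(01*01*)*: on '1' the DFA goes s0 → s1 and rejects (s1 ∉ Accept), but the regex matches it → eliminate
Only (A) is consistent with the DFA.
(A) ((0|1)(0|1))*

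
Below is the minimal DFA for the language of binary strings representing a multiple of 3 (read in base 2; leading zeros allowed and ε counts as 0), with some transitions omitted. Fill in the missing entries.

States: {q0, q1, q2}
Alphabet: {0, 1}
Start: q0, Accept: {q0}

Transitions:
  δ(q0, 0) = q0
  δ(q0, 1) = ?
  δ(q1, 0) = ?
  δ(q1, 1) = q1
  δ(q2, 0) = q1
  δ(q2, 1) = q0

From the language and accept set, identify what each state tracks — q0: value ≡ 0 (mod 3); q1: value ≡ 2 (mod 3); q2: value ≡ 1 (mod 3).
Each missing δ(q, a) is the state matching the new tracked value after reading a.
δ(q0, 1) = q2; δ(q1, 0) = q2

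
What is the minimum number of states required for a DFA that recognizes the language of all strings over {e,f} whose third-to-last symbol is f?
By Myhill–Nerode, count the distinguishable equivalence classes: 2^3 = 8 classes — the DFA must remember the last 3 symbols read; every pair of distinct length-3 suffixes is distinguishable by some continuation.
8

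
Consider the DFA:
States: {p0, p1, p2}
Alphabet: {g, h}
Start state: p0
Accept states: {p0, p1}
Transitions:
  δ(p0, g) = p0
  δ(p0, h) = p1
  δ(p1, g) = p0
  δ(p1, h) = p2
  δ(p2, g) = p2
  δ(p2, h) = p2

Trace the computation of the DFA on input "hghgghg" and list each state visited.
read 'h': p0 → p1
  read 'g': p1 → p0
  read 'h': p0 → p1
  read 'g': p1 → p0
  read 'g': p0 → p0
  read 'h': p0 → p1
  read 'g': p1 → p0
p0 -> p1 -> p0 -> p1 -> p0 -> p0 -> p1 -> p0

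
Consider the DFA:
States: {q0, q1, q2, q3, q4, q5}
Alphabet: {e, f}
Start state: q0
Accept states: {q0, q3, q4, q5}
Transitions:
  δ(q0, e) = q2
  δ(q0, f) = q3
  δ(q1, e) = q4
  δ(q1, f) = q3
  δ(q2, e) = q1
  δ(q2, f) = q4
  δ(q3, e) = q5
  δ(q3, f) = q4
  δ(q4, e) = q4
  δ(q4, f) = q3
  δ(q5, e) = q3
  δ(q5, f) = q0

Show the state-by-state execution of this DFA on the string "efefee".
read 'e': q0 → q2
  read 'f': q2 → q4
  read 'e': q4 → q4
  read 'f': q4 → q3
  read 'e': q3 → q5
  read 'e': q5 → q3
q0 -> q2 -> q4 -> q4 -> q3 -> q5 -> q3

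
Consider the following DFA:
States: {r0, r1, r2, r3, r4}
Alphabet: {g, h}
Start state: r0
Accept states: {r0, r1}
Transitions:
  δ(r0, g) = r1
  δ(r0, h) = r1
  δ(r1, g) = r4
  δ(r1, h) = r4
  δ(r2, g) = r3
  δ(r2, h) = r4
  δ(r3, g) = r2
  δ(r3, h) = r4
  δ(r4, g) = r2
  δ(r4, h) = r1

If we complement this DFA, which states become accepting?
Complement accept states = All states \ Original accept states
= {r0, r1, r2, r3, r4} \ {r0, r1}
{r2, r3, r4}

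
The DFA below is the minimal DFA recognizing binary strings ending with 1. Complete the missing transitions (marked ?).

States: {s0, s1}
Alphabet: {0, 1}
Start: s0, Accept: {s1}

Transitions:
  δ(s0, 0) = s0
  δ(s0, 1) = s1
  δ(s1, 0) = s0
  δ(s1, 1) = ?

From the language and accept set, identify what each state tracks — s0: last symbol not 1; s1: last symbol is 1.
Each missing δ(q, a) is the state matching the new tracked value after reading a.
δ(s1, 1) = s1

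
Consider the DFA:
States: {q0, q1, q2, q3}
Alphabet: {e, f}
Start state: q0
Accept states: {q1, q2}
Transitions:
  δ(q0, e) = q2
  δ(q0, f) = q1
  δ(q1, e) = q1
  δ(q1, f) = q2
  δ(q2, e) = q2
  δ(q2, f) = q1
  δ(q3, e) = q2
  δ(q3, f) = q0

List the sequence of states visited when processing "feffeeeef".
read 'f': q0 → q1
  read 'e': q1 → q1
  read 'f': q1 → q2
  read 'f': q2 → q1
  read 'e': q1 → q1
  read 'e': q1 → q1
  read 'e': q1 → q1
  read 'e': q1 → q1
  read 'f': q1 → q2
q0 -> q1 -> q1 -> q2 -> q1 -> q1 -> q1 -> q1 -> q1 -> q2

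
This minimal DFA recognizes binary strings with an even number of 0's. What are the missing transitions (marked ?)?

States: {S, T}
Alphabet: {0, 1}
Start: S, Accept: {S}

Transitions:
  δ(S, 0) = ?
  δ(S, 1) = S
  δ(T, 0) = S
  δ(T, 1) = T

From the language and accept set, identify what each state tracks — S: even number of 0's so far; T: odd number of 0's so far.
Each missing δ(q, a) is the state matching the new tracked value after reading a.
δ(S, 0) = T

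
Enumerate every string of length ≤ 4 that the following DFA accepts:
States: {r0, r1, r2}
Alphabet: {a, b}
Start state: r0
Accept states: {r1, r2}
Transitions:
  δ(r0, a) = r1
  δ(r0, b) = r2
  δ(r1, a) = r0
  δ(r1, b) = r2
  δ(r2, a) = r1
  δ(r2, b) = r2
a, b, ab, ba, bb, aaa, aab, aba, abb, bab, bba, bbb, aaab, aaba, aabb, abab, abba, abbb, baaa, baab, baba, babb, bbab, bbba, bbbb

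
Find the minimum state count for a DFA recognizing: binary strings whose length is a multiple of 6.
By Myhill–Nerode, count the distinguishable equivalence classes: 6 classes — one per residue of the length mod 6; class i is distinguished from class j by any string of length (6 − i) mod 6.
6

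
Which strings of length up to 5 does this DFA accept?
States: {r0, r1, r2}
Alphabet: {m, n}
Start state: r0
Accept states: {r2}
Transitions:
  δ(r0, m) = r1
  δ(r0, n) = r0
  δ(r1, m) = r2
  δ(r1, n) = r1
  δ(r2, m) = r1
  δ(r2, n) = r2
mm, mmn, mnm, nmm, mmmm, mmnn, mnmn, mnnm, nmmn, nmnm, nnmm, mmmmn, mmmnm, mmnmm, mmnnn, mnmmm, mnmnn, mnnmn, mnnnm, nmmmm, nmmnn, nmnmn, nmnnm, nnmmn, nnmnm, nnnmm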